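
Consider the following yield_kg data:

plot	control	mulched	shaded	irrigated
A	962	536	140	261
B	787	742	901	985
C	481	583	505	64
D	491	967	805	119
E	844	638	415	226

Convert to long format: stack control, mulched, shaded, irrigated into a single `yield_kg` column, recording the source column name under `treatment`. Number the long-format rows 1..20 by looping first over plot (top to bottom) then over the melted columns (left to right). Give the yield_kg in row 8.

20 rows total (5 × 4). Row 8: index ⌊(8-1)/4⌋ = 1 into plot → B; (8-1) mod 4 = 3 into the melted columns → irrigated.
So row 8 is (B, irrigated, 985); yield_kg = 985.

985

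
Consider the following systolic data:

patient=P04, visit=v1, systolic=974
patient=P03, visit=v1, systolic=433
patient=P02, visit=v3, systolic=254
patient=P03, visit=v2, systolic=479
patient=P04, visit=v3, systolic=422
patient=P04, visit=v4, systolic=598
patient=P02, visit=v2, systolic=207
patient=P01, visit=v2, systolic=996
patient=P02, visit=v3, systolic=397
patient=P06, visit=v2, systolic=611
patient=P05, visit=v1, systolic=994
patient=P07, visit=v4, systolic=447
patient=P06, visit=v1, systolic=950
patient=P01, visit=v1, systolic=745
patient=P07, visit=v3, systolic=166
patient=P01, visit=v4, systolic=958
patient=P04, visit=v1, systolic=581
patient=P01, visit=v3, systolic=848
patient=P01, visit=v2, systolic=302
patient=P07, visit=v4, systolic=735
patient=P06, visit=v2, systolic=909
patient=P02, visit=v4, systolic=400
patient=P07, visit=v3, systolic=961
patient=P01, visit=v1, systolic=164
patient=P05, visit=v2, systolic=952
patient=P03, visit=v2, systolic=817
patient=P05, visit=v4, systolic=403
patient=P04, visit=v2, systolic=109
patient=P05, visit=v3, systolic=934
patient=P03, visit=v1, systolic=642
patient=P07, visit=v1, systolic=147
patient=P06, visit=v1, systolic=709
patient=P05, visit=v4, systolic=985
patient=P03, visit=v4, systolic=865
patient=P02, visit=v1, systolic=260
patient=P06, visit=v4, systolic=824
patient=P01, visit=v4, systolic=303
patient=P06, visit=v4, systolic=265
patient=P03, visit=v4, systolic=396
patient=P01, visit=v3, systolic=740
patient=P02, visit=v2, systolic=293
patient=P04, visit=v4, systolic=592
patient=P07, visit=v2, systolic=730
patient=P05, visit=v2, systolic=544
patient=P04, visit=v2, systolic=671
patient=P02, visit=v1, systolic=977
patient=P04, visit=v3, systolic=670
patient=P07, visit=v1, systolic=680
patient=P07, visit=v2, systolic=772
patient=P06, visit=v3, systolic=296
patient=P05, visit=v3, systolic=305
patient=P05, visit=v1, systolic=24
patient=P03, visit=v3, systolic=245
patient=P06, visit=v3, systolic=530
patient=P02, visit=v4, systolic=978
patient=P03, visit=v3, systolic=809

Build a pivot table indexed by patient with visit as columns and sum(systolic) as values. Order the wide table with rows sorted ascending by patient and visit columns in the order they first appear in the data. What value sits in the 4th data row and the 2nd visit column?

1092

With rows sorted ascending by patient, row 4 is patient=P04. visit columns in first-appearance order: v1, v3, v2, v4; column 2 is v3.
Long rows with patient=P04, visit=v3: 422 + 670 = 1092.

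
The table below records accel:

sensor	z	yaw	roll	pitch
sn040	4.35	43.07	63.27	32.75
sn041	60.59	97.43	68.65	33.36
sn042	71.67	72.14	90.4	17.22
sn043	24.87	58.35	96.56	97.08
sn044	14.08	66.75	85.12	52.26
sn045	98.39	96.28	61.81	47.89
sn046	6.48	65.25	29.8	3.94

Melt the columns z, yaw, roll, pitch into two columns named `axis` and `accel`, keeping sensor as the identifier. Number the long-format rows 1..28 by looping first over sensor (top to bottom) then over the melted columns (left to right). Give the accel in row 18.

66.75

28 rows total (7 × 4). Row 18: index ⌊(18-1)/4⌋ = 4 into sensor → sn044; (18-1) mod 4 = 1 into the melted columns → yaw.
So row 18 is (sn044, yaw, 66.75); accel = 66.75.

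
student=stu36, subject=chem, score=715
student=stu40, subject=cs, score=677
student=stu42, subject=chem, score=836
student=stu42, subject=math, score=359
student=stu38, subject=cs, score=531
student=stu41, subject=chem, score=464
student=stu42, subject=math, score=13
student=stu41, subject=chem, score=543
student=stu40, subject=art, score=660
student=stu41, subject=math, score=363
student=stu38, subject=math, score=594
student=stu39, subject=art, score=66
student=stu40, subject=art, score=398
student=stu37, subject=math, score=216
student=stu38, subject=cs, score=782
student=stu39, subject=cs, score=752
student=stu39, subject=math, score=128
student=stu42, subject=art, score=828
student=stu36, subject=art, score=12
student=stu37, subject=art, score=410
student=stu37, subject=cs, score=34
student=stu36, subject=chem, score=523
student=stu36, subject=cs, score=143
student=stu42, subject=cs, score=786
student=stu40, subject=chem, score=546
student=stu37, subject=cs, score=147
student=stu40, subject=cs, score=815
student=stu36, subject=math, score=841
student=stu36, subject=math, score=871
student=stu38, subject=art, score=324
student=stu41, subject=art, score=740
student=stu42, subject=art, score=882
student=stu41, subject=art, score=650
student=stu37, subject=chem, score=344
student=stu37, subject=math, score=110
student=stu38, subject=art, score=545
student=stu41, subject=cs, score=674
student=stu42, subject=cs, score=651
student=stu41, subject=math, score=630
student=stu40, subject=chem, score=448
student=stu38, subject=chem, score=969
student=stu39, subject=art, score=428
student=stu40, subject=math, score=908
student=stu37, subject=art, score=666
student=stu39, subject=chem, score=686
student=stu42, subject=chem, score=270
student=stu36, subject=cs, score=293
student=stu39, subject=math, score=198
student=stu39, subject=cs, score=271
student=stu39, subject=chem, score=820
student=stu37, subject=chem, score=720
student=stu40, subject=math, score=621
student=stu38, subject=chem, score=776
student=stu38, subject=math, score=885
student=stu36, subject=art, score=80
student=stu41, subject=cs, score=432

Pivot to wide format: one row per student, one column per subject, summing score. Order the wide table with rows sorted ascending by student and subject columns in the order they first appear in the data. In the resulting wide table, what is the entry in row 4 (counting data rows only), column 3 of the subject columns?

326

With rows sorted ascending by student, row 4 is student=stu39. subject columns in first-appearance order: chem, cs, math, art; column 3 is math.
Long rows with student=stu39, subject=math: 128 + 198 = 326.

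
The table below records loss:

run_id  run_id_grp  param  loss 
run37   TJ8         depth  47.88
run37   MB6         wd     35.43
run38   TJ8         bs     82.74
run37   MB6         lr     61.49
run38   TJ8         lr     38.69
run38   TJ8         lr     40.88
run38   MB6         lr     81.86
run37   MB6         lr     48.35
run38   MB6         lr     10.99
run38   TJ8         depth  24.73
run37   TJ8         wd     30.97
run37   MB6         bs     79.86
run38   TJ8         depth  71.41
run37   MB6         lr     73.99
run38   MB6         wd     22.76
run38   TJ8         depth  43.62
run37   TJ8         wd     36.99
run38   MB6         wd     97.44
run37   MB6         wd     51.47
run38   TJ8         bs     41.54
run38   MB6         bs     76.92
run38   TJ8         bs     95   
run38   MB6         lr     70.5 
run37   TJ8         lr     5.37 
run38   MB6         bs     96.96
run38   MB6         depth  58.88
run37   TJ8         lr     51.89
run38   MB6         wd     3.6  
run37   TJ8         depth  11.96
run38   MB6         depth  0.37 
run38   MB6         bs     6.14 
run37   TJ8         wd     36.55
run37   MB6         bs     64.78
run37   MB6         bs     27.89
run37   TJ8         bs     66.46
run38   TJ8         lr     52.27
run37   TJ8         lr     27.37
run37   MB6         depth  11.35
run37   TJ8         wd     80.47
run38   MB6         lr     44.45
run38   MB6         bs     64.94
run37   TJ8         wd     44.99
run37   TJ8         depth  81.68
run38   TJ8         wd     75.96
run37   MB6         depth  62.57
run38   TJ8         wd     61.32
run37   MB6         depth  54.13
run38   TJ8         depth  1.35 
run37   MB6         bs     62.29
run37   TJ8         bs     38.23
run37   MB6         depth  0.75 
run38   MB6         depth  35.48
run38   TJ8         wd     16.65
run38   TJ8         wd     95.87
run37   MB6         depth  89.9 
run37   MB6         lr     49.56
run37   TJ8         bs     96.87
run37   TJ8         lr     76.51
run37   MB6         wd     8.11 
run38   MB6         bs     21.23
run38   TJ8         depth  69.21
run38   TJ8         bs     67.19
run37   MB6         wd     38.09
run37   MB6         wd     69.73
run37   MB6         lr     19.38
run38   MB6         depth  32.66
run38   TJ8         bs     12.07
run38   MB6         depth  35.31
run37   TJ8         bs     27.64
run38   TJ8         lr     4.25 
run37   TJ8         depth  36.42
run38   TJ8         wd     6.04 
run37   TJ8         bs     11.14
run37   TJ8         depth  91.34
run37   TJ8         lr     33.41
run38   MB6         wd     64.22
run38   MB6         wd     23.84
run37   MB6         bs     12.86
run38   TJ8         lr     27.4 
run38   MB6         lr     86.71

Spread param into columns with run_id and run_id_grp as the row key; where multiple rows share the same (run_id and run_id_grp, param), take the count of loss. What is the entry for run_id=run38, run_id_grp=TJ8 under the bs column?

5

Rows with run_id=run38, run_id_grp=TJ8 and param=bs: loss values are 82.74, 41.54, 95, 67.19, 12.07.
5 rows match — count = 5.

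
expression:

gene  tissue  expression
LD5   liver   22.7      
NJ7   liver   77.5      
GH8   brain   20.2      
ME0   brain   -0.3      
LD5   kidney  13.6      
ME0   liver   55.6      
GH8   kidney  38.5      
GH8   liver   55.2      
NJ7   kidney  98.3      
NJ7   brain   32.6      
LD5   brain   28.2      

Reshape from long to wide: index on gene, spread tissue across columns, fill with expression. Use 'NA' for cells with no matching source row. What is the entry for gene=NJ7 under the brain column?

32.6

The long row with gene=NJ7, tissue=brain has expression=32.6.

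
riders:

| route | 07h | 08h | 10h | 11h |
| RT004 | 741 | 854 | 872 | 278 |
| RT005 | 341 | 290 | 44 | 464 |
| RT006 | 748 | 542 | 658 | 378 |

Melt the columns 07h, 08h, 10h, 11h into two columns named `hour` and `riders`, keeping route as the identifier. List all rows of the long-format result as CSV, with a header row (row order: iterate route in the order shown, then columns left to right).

Each (route, column) pair becomes one row: 3 × 4 = 12 rows.
For example, (RT004, 07h) → riders=741.

route,hour,riders
RT004,07h,741
RT004,08h,854
RT004,10h,872
RT004,11h,278
RT005,07h,341
RT005,08h,290
RT005,10h,44
RT005,11h,464
RT006,07h,748
RT006,08h,542
RT006,10h,658
RT006,11h,378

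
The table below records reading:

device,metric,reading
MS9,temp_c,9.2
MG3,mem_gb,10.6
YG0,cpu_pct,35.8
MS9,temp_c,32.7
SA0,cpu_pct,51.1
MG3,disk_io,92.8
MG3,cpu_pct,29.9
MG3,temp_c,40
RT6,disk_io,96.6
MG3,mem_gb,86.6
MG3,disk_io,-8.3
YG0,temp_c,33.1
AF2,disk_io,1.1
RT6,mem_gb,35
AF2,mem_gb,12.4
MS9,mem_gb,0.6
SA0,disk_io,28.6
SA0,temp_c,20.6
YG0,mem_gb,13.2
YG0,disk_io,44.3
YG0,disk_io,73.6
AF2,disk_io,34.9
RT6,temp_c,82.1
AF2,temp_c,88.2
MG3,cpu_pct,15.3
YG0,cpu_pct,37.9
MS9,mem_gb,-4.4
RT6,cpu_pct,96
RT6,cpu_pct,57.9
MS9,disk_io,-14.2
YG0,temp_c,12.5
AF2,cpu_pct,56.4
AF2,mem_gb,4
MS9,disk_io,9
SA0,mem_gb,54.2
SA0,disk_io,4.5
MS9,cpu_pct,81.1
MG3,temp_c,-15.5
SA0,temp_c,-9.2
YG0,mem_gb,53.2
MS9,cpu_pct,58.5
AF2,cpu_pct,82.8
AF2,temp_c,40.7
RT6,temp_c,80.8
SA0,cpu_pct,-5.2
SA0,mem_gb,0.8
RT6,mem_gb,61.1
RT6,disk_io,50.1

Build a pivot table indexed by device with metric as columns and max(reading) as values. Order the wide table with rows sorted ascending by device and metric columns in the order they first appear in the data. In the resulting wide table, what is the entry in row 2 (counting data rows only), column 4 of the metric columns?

With rows sorted ascending by device, row 2 is device=MG3. metric columns in first-appearance order: temp_c, mem_gb, cpu_pct, disk_io; column 4 is disk_io.
Long rows with device=MG3, metric=disk_io: max(92.8, -8.3) = 92.8.

92.8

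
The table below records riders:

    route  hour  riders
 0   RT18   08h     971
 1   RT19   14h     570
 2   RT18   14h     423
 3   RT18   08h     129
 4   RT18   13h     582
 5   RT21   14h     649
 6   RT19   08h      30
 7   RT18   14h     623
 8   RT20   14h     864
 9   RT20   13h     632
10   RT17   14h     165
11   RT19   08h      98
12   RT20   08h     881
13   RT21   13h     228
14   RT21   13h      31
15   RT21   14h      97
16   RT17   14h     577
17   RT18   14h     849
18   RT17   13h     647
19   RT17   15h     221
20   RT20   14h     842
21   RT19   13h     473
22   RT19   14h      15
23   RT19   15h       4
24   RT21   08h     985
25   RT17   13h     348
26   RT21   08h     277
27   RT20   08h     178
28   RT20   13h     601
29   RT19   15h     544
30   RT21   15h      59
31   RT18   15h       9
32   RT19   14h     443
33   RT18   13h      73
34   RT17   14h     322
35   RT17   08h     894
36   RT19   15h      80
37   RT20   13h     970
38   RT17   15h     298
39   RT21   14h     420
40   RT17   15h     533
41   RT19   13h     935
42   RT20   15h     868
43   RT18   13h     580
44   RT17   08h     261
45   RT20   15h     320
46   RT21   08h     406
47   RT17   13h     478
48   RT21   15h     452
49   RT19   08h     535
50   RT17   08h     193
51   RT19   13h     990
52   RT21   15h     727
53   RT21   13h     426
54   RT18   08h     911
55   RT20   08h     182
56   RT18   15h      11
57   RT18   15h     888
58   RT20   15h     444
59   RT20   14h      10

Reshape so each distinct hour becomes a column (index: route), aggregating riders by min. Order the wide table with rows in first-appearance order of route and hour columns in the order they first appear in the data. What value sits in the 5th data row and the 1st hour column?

With rows in first-appearance order of route, row 5 is route=RT17. hour columns in first-appearance order: 08h, 14h, 13h, 15h; column 1 is 08h.
Long rows with route=RT17, hour=08h: min(894, 261, 193) = 193.

193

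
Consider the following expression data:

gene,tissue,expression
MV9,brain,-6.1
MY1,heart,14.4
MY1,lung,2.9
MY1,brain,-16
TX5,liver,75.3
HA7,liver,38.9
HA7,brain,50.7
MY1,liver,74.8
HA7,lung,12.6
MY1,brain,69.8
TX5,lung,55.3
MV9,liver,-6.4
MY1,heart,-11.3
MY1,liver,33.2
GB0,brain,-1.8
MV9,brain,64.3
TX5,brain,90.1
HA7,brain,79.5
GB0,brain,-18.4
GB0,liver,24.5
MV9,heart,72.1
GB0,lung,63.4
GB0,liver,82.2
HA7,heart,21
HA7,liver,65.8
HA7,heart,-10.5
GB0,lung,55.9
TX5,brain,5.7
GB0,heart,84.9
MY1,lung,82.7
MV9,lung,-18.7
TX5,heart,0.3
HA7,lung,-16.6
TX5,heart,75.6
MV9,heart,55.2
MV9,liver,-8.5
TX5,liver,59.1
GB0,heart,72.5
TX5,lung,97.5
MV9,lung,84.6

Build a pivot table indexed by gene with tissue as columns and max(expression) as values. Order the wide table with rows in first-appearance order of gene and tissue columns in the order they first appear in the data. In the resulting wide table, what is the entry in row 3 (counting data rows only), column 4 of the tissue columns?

With rows in first-appearance order of gene, row 3 is gene=TX5. tissue columns in first-appearance order: brain, heart, lung, liver; column 4 is liver.
Long rows with gene=TX5, tissue=liver: max(75.3, 59.1) = 75.3.

75.3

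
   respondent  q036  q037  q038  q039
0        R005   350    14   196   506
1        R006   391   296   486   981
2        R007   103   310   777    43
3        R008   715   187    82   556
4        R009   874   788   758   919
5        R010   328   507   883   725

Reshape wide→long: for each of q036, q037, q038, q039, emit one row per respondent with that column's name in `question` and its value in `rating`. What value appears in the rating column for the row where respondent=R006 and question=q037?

296

Unpivoting turns each (respondent, wide-column) pair into one long row.
The wide cell at row R006, column q037 holds 296, so the long row (R006, q037) has rating=296.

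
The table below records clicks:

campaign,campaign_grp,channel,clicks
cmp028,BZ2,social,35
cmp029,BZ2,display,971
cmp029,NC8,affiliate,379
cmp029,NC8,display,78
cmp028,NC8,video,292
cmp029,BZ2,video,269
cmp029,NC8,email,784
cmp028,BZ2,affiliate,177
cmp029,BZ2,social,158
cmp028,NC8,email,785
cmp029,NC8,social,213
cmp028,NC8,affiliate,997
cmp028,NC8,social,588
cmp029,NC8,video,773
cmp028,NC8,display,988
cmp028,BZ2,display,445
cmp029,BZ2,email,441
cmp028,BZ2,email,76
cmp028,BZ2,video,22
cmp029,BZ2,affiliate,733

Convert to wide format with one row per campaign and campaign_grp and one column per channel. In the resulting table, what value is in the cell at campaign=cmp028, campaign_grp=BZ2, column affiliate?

Wide layout: rows indexed by campaign and campaign_grp, columns are the 5 distinct channel values (social, display, affiliate, video, email).
Cell (campaign=cmp028, campaign_grp=BZ2, channel=affiliate) draws from the long row where campaign=cmp028, campaign_grp=BZ2 and channel=affiliate, which has clicks=177.

177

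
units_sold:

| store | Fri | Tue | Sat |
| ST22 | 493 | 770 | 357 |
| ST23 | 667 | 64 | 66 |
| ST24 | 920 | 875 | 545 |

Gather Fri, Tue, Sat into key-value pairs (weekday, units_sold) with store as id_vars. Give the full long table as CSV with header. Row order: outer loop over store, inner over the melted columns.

store,weekday,units_sold
ST22,Fri,493
ST22,Tue,770
ST22,Sat,357
ST23,Fri,667
ST23,Tue,64
ST23,Sat,66
ST24,Fri,920
ST24,Tue,875
ST24,Sat,545

Each (store, column) pair becomes one row: 3 × 3 = 9 rows.
For example, (ST22, Fri) → units_sold=493.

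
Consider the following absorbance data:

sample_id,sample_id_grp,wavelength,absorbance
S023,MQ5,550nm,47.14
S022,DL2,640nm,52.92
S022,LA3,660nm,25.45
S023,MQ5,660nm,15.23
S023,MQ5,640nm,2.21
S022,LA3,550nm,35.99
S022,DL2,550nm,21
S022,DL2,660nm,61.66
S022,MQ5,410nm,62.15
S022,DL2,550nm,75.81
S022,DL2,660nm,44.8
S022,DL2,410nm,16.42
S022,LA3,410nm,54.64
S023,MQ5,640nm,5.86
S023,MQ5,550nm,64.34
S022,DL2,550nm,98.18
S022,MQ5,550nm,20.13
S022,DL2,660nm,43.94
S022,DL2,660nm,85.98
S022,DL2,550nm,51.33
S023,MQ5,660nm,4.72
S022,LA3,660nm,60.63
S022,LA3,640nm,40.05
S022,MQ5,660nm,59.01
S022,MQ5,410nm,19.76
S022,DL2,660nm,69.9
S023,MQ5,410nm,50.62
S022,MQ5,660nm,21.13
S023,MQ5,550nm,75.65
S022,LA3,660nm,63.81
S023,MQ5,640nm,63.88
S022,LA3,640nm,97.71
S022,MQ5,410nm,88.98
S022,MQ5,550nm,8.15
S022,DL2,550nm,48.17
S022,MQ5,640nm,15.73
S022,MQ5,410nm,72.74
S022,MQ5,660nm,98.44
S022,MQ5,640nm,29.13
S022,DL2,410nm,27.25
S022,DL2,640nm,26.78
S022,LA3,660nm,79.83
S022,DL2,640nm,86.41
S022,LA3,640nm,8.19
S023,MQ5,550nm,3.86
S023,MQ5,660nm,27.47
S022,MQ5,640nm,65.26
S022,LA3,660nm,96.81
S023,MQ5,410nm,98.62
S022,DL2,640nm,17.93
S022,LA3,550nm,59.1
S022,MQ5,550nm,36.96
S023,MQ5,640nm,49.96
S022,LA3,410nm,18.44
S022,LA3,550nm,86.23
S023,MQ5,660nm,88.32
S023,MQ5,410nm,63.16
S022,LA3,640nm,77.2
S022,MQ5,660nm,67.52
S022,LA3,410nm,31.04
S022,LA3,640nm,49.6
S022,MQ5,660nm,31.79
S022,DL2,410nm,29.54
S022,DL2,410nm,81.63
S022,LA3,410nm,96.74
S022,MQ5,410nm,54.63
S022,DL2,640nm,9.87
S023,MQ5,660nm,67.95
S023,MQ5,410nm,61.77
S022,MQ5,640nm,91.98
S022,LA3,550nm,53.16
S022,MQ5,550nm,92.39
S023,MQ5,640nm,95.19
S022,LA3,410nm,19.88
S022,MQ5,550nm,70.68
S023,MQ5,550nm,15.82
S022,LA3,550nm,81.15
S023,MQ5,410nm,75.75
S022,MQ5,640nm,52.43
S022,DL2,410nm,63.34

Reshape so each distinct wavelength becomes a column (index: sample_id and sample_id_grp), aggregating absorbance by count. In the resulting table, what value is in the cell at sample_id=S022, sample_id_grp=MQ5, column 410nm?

Rows with sample_id=S022, sample_id_grp=MQ5 and wavelength=410nm: absorbance values are 62.15, 19.76, 88.98, 72.74, 54.63.
5 rows match — count = 5.

5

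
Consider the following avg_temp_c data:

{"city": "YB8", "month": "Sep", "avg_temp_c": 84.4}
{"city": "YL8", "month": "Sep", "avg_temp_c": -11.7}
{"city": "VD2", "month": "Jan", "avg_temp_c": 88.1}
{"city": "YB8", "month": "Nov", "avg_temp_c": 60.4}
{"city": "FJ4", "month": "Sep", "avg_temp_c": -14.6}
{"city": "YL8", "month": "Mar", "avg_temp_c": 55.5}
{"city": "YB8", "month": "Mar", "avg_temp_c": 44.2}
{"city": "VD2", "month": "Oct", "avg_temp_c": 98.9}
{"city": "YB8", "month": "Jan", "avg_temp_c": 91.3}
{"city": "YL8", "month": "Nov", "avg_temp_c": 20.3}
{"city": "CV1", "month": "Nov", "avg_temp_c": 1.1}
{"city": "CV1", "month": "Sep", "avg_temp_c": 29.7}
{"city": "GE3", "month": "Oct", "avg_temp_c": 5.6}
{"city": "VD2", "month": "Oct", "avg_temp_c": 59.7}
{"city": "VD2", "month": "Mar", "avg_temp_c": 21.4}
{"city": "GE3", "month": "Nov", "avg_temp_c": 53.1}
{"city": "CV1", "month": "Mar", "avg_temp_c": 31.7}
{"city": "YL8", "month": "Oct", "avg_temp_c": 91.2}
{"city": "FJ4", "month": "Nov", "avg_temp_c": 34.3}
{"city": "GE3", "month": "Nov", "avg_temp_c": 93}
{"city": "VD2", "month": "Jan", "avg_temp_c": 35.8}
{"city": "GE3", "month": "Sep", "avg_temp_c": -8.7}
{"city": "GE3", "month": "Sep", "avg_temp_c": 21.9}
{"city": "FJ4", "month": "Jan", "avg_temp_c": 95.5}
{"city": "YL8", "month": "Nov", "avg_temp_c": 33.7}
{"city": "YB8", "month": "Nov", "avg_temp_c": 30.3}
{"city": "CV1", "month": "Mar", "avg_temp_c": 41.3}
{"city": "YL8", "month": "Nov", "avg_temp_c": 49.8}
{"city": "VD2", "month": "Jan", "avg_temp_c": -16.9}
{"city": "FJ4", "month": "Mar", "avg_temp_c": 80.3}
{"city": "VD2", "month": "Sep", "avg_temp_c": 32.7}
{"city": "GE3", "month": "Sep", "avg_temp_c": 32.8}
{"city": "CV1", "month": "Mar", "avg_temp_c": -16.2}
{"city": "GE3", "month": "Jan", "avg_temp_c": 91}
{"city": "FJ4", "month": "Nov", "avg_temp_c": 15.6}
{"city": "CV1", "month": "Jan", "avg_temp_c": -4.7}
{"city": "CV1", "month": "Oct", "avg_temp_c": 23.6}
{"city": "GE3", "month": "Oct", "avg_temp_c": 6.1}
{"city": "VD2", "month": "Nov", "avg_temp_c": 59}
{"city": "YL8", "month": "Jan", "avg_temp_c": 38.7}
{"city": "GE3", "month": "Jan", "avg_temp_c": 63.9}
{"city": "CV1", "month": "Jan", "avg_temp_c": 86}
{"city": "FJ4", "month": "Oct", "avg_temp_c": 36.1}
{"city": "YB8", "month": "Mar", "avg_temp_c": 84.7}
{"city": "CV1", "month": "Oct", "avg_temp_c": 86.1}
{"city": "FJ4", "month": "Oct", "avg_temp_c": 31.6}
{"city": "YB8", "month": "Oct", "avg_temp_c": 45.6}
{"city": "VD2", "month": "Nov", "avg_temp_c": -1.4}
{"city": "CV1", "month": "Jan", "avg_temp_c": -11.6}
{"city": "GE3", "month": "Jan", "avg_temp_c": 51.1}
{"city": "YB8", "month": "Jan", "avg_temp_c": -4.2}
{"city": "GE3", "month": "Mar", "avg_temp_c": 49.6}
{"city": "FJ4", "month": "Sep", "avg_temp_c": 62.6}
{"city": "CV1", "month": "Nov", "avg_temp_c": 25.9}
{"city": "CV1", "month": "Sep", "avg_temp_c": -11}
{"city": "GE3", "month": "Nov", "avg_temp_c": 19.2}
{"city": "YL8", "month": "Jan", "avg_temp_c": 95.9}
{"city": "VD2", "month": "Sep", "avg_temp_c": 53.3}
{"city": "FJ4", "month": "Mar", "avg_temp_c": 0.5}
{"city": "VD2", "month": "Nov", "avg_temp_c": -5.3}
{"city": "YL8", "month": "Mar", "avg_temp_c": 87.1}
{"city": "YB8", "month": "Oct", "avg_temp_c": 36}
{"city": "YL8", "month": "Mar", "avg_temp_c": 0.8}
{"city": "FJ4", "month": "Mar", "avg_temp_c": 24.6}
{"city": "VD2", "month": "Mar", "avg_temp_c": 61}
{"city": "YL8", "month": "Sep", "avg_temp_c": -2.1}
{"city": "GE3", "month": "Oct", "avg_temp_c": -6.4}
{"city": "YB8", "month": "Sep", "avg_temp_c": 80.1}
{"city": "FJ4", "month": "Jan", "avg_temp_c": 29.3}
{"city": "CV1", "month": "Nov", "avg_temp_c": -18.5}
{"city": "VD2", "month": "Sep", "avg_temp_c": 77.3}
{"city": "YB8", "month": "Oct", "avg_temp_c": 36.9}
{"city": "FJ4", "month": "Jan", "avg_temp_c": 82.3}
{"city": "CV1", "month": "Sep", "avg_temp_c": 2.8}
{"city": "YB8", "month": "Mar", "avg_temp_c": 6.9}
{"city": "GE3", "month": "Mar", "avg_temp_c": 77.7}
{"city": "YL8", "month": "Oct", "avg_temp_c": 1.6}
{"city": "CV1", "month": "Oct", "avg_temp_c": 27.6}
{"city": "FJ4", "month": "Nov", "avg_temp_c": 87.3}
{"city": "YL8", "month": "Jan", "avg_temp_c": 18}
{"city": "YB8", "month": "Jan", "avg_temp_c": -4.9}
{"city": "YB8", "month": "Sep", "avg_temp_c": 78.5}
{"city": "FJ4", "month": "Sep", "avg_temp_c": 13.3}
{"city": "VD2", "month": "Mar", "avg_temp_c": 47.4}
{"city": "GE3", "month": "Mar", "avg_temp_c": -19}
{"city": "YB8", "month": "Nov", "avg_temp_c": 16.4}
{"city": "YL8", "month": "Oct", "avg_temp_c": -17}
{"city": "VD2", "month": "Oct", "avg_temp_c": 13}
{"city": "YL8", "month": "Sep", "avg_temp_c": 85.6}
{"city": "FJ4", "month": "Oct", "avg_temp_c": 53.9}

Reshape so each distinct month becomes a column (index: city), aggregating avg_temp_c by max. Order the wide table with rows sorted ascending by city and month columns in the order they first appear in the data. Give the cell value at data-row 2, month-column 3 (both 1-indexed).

With rows sorted ascending by city, row 2 is city=FJ4. month columns in first-appearance order: Sep, Jan, Nov, Mar, Oct; column 3 is Nov.
Long rows with city=FJ4, month=Nov: max(34.3, 15.6, 87.3) = 87.3.

87.3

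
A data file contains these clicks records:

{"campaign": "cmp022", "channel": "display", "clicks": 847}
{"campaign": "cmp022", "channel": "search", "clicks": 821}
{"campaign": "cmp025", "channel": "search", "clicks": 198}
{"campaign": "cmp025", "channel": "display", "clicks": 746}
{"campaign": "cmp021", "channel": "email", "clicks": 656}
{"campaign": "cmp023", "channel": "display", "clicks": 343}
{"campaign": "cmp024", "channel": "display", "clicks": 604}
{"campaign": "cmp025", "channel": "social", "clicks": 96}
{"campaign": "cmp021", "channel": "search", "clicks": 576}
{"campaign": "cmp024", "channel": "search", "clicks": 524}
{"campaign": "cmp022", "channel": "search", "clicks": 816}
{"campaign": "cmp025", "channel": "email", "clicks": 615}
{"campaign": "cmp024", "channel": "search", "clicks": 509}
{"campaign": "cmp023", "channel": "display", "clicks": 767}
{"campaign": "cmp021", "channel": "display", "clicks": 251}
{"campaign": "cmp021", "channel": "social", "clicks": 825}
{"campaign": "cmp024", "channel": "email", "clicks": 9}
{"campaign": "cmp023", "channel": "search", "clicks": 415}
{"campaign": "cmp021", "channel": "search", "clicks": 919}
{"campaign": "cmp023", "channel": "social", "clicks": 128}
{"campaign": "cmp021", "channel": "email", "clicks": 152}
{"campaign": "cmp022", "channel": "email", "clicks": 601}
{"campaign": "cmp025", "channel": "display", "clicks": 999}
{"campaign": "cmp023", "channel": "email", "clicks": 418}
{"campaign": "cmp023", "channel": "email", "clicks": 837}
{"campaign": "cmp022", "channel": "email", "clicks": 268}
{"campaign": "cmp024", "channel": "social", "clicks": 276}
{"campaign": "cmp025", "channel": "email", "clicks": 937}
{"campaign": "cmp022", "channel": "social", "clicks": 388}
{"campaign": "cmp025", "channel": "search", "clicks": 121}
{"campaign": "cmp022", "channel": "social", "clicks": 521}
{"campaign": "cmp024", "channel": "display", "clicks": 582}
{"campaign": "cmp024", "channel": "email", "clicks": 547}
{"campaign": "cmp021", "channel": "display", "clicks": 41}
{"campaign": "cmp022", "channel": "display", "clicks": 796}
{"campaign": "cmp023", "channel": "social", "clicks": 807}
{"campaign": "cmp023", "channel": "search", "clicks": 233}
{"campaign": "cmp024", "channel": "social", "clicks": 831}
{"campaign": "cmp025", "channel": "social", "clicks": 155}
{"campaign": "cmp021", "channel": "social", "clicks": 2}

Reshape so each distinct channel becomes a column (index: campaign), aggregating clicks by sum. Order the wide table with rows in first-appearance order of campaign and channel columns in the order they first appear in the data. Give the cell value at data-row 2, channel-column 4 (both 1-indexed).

With rows in first-appearance order of campaign, row 2 is campaign=cmp025. channel columns in first-appearance order: display, search, email, social; column 4 is social.
Long rows with campaign=cmp025, channel=social: 96 + 155 = 251.

251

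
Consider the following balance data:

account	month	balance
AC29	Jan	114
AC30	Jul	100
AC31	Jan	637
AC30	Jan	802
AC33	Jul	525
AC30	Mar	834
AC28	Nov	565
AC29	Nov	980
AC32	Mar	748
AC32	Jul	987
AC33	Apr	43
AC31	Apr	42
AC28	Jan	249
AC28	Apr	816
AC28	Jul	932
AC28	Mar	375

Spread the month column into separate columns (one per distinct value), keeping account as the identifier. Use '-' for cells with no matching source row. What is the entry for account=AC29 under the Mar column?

-

No long-format row has account=AC29 and month=Mar, so the cell is -.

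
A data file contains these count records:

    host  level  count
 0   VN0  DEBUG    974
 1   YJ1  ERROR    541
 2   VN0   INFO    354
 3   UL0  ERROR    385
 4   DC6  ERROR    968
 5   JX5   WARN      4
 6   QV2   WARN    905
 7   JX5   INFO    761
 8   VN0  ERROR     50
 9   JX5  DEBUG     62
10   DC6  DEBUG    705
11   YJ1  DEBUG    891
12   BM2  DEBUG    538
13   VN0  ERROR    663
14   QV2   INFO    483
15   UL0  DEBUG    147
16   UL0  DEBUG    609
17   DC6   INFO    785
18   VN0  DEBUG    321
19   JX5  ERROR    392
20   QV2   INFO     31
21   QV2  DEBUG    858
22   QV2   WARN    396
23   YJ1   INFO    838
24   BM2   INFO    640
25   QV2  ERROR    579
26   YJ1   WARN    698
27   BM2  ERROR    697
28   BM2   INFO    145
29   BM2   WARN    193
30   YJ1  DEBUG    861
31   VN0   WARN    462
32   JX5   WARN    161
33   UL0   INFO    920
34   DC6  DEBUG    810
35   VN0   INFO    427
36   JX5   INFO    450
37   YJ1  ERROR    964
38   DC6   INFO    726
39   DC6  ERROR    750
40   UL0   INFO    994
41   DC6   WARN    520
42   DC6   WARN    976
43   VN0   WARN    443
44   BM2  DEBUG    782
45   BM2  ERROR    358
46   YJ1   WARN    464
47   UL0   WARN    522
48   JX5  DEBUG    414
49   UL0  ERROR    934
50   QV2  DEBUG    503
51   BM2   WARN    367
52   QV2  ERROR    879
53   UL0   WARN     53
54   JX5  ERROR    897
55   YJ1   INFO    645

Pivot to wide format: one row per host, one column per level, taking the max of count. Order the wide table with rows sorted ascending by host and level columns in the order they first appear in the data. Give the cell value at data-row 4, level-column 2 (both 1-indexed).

With rows sorted ascending by host, row 4 is host=QV2. level columns in first-appearance order: DEBUG, ERROR, INFO, WARN; column 2 is ERROR.
Long rows with host=QV2, level=ERROR: max(579, 879) = 879.

879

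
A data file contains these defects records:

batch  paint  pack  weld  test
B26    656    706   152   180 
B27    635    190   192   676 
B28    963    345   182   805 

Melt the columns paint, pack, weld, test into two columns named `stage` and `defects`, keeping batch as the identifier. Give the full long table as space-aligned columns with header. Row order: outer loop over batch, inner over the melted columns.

batch  stage  defects
B26    paint  656    
B26    pack   706    
B26    weld   152    
B26    test   180    
B27    paint  635    
B27    pack   190    
B27    weld   192    
B27    test   676    
B28    paint  963    
B28    pack   345    
B28    weld   182    
B28    test   805    

Each (batch, column) pair becomes one row: 3 × 4 = 12 rows.
For example, (B26, paint) → defects=656.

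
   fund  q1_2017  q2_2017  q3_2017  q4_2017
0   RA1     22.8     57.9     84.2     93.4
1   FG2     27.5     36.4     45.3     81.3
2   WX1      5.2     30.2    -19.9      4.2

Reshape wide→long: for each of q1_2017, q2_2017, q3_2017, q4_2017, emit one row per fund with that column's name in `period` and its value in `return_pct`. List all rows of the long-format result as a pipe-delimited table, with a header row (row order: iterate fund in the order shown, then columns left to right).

Each (fund, column) pair becomes one row: 3 × 4 = 12 rows.
For example, (RA1, q1_2017) → return_pct=22.8.

| fund | period | return_pct |
| RA1 | q1_2017 | 22.8 |
| RA1 | q2_2017 | 57.9 |
| RA1 | q3_2017 | 84.2 |
| RA1 | q4_2017 | 93.4 |
| FG2 | q1_2017 | 27.5 |
| FG2 | q2_2017 | 36.4 |
| FG2 | q3_2017 | 45.3 |
| FG2 | q4_2017 | 81.3 |
| WX1 | q1_2017 | 5.2 |
| WX1 | q2_2017 | 30.2 |
| WX1 | q3_2017 | -19.9 |
| WX1 | q4_2017 | 4.2 |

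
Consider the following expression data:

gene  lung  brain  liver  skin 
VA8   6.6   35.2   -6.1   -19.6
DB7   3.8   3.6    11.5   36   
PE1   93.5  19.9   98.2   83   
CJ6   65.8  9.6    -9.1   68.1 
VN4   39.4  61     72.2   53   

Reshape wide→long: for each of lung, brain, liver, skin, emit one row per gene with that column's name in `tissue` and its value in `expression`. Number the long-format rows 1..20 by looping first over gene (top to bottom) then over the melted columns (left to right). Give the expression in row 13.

20 rows total (5 × 4). Row 13: index ⌊(13-1)/4⌋ = 3 into gene → CJ6; (13-1) mod 4 = 0 into the melted columns → lung.
So row 13 is (CJ6, lung, 65.8); expression = 65.8.

65.8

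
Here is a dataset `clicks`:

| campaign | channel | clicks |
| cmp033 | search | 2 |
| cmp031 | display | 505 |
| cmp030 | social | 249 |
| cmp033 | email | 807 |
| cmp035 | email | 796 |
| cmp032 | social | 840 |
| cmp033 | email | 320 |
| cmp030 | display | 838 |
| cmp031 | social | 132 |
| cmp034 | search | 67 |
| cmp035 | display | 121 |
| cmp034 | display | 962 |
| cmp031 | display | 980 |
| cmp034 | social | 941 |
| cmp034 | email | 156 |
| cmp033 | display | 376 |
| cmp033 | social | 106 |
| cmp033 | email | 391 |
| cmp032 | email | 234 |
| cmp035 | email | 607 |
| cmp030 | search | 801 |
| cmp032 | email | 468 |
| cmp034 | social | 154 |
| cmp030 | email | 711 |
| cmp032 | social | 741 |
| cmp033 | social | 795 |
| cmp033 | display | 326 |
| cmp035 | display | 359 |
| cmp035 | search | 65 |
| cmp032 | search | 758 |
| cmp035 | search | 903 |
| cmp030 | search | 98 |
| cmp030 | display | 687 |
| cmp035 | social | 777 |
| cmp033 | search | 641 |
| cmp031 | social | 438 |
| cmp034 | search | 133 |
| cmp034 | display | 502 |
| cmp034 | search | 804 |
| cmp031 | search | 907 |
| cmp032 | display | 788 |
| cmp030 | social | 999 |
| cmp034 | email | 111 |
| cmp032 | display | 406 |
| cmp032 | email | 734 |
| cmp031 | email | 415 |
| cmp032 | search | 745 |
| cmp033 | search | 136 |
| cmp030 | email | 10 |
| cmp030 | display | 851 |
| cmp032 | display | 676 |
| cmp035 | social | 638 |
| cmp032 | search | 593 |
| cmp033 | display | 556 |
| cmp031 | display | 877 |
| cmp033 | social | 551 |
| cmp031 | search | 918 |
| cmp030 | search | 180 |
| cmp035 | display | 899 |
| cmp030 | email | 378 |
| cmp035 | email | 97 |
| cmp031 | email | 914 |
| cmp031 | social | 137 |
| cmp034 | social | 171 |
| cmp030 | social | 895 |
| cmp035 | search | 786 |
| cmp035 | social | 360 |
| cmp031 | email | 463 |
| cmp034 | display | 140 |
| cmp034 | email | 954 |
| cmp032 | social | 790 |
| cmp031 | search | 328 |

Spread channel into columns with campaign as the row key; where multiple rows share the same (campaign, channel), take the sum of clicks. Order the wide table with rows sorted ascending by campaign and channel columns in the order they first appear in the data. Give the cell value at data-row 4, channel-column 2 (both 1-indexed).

With rows sorted ascending by campaign, row 4 is campaign=cmp033. channel columns in first-appearance order: search, display, social, email; column 2 is display.
Long rows with campaign=cmp033, channel=display: 376 + 326 + 556 = 1258.

1258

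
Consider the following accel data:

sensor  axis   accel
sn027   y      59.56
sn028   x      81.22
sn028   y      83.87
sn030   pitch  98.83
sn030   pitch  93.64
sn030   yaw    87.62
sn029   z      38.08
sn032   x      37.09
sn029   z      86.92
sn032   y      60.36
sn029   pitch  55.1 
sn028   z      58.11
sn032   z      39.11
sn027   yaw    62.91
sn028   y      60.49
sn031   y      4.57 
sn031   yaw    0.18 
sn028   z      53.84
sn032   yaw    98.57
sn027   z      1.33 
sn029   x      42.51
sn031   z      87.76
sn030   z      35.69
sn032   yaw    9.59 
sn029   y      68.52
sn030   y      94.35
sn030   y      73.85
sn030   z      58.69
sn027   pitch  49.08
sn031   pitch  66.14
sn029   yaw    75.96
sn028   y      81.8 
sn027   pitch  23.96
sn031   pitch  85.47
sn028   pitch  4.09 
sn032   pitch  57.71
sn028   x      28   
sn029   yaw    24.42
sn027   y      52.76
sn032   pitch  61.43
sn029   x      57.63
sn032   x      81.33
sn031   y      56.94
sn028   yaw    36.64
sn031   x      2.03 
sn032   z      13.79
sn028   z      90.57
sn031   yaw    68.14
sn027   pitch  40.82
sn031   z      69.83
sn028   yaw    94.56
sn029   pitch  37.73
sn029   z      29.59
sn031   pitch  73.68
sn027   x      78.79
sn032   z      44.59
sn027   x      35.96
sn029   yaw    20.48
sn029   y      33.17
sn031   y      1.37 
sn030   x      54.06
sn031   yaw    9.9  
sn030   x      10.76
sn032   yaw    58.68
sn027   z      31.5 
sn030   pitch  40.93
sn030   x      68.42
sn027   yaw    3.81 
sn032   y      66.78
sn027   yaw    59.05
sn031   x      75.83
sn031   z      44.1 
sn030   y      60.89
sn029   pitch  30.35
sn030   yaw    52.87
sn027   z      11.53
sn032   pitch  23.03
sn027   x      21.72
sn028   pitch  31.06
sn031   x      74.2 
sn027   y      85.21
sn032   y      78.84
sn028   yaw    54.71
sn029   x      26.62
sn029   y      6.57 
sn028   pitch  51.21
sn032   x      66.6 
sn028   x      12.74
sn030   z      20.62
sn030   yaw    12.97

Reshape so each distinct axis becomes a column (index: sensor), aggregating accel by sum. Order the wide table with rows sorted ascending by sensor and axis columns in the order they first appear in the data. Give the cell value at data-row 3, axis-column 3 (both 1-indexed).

123.18

With rows sorted ascending by sensor, row 3 is sensor=sn029. axis columns in first-appearance order: y, x, pitch, yaw, z; column 3 is pitch.
Long rows with sensor=sn029, axis=pitch: 55.1 + 37.73 + 30.35 = 123.18.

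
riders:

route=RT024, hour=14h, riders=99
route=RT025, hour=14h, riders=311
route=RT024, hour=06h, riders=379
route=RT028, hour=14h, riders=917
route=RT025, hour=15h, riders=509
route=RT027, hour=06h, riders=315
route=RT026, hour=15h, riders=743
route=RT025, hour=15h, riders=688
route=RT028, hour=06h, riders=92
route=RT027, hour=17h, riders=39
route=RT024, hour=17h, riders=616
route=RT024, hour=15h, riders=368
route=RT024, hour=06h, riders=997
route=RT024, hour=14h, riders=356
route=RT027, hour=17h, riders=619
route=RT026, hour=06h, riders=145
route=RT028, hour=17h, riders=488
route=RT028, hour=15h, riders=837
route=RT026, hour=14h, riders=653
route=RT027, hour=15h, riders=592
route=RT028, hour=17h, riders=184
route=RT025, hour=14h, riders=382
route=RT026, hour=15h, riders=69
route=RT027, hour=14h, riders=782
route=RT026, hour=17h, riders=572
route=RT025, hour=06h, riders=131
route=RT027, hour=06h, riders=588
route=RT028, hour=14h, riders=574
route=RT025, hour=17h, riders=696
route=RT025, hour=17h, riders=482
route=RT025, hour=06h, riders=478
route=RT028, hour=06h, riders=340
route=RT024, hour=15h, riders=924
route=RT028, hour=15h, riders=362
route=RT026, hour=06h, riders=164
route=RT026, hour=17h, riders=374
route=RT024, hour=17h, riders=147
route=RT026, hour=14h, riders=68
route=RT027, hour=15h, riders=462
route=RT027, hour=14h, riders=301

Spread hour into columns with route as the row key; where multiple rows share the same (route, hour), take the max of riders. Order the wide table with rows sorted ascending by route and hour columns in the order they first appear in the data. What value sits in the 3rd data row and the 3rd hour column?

743

With rows sorted ascending by route, row 3 is route=RT026. hour columns in first-appearance order: 14h, 06h, 15h, 17h; column 3 is 15h.
Long rows with route=RT026, hour=15h: max(743, 69) = 743.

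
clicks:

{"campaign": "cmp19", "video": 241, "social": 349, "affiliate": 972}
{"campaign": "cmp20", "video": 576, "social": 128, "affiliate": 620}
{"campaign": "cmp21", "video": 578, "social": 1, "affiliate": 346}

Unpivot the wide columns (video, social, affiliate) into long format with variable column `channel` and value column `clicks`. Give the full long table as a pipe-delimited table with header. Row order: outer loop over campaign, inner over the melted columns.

| campaign | channel | clicks |
| cmp19 | video | 241 |
| cmp19 | social | 349 |
| cmp19 | affiliate | 972 |
| cmp20 | video | 576 |
| cmp20 | social | 128 |
| cmp20 | affiliate | 620 |
| cmp21 | video | 578 |
| cmp21 | social | 1 |
| cmp21 | affiliate | 346 |

Each (campaign, column) pair becomes one row: 3 × 3 = 9 rows.
For example, (cmp19, video) → clicks=241.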